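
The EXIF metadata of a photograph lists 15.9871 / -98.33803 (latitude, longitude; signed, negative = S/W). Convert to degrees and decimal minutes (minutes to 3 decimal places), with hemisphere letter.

15° 59.226′ N, 98° 20.282′ W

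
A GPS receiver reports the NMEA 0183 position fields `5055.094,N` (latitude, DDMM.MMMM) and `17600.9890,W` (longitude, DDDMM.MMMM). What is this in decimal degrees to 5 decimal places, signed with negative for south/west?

50.91823, -176.01648

Lat: split at 2 digits → 50° and 55.094′; 50 + 55.094/60 = 50.918233
N ⇒ keep positive
λ: split at 3 digits → 176° and 0.989′; 176 + 0.989/60 = 176.016483
hemisphere W, so the sign is −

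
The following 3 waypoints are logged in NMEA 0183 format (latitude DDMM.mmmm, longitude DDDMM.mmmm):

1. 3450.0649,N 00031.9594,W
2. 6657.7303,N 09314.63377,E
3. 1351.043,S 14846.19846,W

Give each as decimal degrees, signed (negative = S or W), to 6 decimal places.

1. 34.834415, -0.532657
2. 66.962172, 93.243896
3. -13.850717, -148.769974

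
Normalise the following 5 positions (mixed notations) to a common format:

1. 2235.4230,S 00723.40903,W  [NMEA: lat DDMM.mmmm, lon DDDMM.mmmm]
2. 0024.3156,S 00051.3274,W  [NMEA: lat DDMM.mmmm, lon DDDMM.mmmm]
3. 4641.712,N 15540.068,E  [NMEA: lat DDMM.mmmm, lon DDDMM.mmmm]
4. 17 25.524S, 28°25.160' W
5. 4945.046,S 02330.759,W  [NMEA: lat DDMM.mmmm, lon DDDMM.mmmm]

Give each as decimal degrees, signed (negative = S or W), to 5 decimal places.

1. -22.59038, -7.39015
2. -0.40526, -0.85546
3. 46.69520, 155.66780
4. -17.42540, -28.41933
5. -49.75077, -23.51265

Point 1:
  φ: degrees = first 2 digits = 22, minutes = 35.423; 22 + 35.423/60 = 22.590383
  hemisphere S, so the sign is −
  Longitude: degrees = first 3 digits = 7, minutes = 23.40903; 7 + 23.40903/60 = 7.390151
  hemisphere W, so the sign is −
Point 2:
  Latitude: split at 2 digits → 00° and 24.3156′; 0 + 24.3156/60 = 0.405260
  S ⇒ negate
  Longitude: split at 3 digits → 000° and 51.3274′; 0 + 51.3274/60 = 0.855457
  W → negative
Point 3:
  Latitude: degrees = first 2 digits = 46, minutes = 41.712; 46 + 41.712/60 = 46.695200
  N ⇒ keep positive
  λ: split at 3 digits → 155° and 40.068′; 155 + 40.068/60 = 155.667800
  E ⇒ keep positive
Point 4:
  Lat: 17 + 25.524/60 = 17.425400
  S ⇒ negate
  λ: 28 + 25.16/60 = 28.419333
  hemisphere W, so the sign is −
Point 5:
  Latitude: degrees = first 2 digits = 49, minutes = 45.046; 49 + 45.046/60 = 49.750767
  S → negative
  Lon: degrees = first 3 digits = 23, minutes = 30.759; 23 + 30.759/60 = 23.512650
  W → negative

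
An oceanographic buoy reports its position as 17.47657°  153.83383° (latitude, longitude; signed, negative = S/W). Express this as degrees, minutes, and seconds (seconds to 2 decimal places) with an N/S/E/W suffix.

Lat: 0.476570 × 60 = 28.59420′ → 28′, remainder × 60 = 35.6520″
λ: whole degrees 153; 50.02980′ → 50′ and 1.7880″

17°28′35.65″ N, 153°50′1.79″ E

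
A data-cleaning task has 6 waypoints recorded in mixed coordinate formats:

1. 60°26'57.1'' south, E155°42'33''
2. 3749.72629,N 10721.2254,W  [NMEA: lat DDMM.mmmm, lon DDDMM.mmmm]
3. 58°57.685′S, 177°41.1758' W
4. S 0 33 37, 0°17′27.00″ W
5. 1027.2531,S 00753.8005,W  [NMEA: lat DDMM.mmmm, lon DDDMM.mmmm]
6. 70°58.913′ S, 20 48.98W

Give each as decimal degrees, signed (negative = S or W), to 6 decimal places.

1. -60.449194, 155.709167
2. 37.828772, -107.353757
3. -58.961417, -177.686263
4. -0.560278, -0.290833
5. -10.454218, -7.896675
6. -70.981883, -20.816333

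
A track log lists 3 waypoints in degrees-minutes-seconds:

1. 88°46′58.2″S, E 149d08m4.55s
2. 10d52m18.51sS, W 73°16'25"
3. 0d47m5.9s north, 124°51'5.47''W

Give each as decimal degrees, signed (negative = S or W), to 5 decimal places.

1. -88.78283, 149.13460
2. -10.87181, -73.27361
3. 0.78497, -124.85152

Point 1:
  φ: 88° + 46/60 + 58.2/3600 = 88 + 0.766667 + 0.016167 = 88.782833
  hemisphere S, so the sign is −
  Longitude: 149 + 8/60 + 4.55/3600 = 149.134597
  E ⇒ keep positive
Point 2:
  φ: 10° + 52/60 + 18.51/3600 = 10 + 0.866667 + 0.005142 = 10.871808
  S → negative
  Lon: 73 + 16/60 + 25/3600 = 73.273611
  hemisphere W, so the sign is −
Point 3:
  Latitude: 0 + 47/60 + 5.9/3600 = 0.784972
  N → positive
  λ: 124° + 51/60 + 5.47/3600 = 124 + 0.850000 + 0.001519 = 124.851519
  W → negative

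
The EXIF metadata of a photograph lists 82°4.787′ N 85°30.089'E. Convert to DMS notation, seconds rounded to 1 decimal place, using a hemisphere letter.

82°04′47.2″ N, 85°30′5.3″ E

Lat: fractional minutes 0.78700 × 60 = 47.220″
λ: 30.08900′ → 30′ and 0.08900 × 60 = 5.340″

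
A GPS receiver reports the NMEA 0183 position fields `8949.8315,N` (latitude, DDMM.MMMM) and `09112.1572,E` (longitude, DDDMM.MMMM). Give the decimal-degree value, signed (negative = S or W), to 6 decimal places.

89.830525, 91.202620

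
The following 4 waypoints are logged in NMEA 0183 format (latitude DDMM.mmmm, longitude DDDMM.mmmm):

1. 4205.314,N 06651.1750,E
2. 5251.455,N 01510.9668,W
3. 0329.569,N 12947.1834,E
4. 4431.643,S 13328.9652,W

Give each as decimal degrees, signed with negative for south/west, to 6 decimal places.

1. 42.088567, 66.852917
2. 52.857583, -15.182780
3. 3.492817, 129.786390
4. -44.527383, -133.482753

Point 1:
  Latitude: degrees = first 2 digits = 42, minutes = 5.314; 42 + 5.314/60 = 42.0885667
  N ⇒ keep positive
  Lon: split at 3 digits → 066° and 51.175′; 66 + 51.175/60 = 66.8529167
  E ⇒ keep positive
Point 2:
  Lat: split at 2 digits → 52° and 51.455′; 52 + 51.455/60 = 52.8575833
  N ⇒ keep positive
  λ: degrees = first 3 digits = 15, minutes = 10.9668; 15 + 10.9668/60 = 15.1827800
  W ⇒ negate
Point 3:
  Lat: split at 2 digits → 03° and 29.569′; 3 + 29.569/60 = 3.4928167
  N → positive
  Lon: degrees = first 3 digits = 129, minutes = 47.1834; 129 + 47.1834/60 = 129.7863900
  E ⇒ keep positive
Point 4:
  φ: split at 2 digits → 44° and 31.643′; 44 + 31.643/60 = 44.5273833
  S ⇒ negate
  λ: split at 3 digits → 133° and 28.9652′; 133 + 28.9652/60 = 133.4827533
  W → negative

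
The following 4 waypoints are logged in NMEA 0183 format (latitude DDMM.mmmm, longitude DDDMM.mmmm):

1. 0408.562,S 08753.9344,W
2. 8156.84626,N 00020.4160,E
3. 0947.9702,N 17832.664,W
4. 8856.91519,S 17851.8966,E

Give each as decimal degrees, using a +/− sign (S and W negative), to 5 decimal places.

1. -4.14270, -87.89891
2. 81.94744, 0.34027
3. 9.79950, -178.54440
4. -88.94859, 178.86494

Point 1:
  Lat: split at 2 digits → 04° and 8.562′; 4 + 8.562/60 = 4.142700
  hemisphere S, so the sign is −
  Lon: degrees = first 3 digits = 87, minutes = 53.9344; 87 + 53.9344/60 = 87.898907
  W → negative
Point 2:
  Lat: split at 2 digits → 81° and 56.84626′; 81 + 56.84626/60 = 81.947438
  N → positive
  λ: degrees = first 3 digits = 0, minutes = 20.416; 0 + 20.416/60 = 0.340267
  E → positive
Point 3:
  φ: split at 2 digits → 09° and 47.9702′; 9 + 47.9702/60 = 9.799503
  N ⇒ keep positive
  Longitude: split at 3 digits → 178° and 32.664′; 178 + 32.664/60 = 178.544400
  W ⇒ negate
Point 4:
  φ: degrees = first 2 digits = 88, minutes = 56.91519; 88 + 56.91519/60 = 88.948587
  S ⇒ negate
  λ: degrees = first 3 digits = 178, minutes = 51.8966; 178 + 51.8966/60 = 178.864943
  E ⇒ keep positive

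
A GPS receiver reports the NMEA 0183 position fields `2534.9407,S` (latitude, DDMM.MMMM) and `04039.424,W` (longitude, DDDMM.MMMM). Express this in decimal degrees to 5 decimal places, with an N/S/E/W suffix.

25.58235° S, 40.65707° W

Lat: split at 2 digits → 25° and 34.9407′; 25 + 34.9407/60 = 25.582345
λ: degrees = first 3 digits = 40, minutes = 39.424; 40 + 39.424/60 = 40.657067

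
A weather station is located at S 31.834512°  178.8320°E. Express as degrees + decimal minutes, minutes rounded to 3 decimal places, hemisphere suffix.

31° 50.071′ S, 178° 49.920′ E

Lat: fractional part 0.834512 → 50.07072 minutes
Longitude: 178° + 0.832000 × 60 = 178° 49.92000′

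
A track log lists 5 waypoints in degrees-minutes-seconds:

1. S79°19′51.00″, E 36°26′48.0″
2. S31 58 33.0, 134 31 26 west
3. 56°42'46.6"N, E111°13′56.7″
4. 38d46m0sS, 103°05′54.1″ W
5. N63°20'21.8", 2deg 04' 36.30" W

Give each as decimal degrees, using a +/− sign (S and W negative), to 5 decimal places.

1. -79.33083, 36.44667
2. -31.97583, -134.52389
3. 56.71294, 111.23242
4. -38.76667, -103.09836
5. 63.33939, -2.07675

Point 1:
  Lat: 79° + 19/60 + 51/3600 = 79 + 0.316667 + 0.014167 = 79.330833
  S ⇒ negate
  Longitude: 36 + 26/60 + 48/3600 = 36.446667
  E ⇒ keep positive
Point 2:
  φ: 58′ + 33″ = 58.55000′; 31 + 58.55000/60 = 31.975833
  hemisphere S, so the sign is −
  Lon: 134° + 31/60 + 26/3600 = 134 + 0.516667 + 0.007222 = 134.523889
  hemisphere W, so the sign is −
Point 3:
  Lat: 42′ + 46.6″ = 42.77667′; 56 + 42.77667/60 = 56.712944
  N ⇒ keep positive
  Lon: 13′ + 56.7″ = 13.94500′; 111 + 13.94500/60 = 111.232417
  E ⇒ keep positive
Point 4:
  Lat: 38° + 46/60 + 0/3600 = 38 + 0.766667 + 0.000000 = 38.766667
  S → negative
  Lon: 103° + 5/60 + 54.1/3600 = 103 + 0.083333 + 0.015028 = 103.098361
  W ⇒ negate
Point 5:
  Lat: 20′ + 21.8″ = 20.36333′; 63 + 20.36333/60 = 63.339389
  N → positive
  Longitude: 2 + 4/60 + 36.3/3600 = 2.076750
  W → negative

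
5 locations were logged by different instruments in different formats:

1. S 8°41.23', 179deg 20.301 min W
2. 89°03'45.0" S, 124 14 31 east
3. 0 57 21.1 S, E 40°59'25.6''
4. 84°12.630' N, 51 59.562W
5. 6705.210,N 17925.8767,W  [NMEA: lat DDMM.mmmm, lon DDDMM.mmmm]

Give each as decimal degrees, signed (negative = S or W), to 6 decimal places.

1. -8.687167, -179.338350
2. -89.062500, 124.241944
3. -0.955861, 40.990444
4. 84.210500, -51.992700
5. 67.086833, -179.431278

Point 1:
  φ: 41.23′ = 0.687167°; total 8.6871667
  hemisphere S, so the sign is −
  Longitude: 179 + 20.301/60 = 179.3383500
  W ⇒ negate
Point 2:
  Latitude: 89° + 3/60 + 45/3600 = 89 + 0.050000 + 0.012500 = 89.0625000
  S → negative
  Lon: 124° + 14/60 + 31/3600 = 124 + 0.233333 + 0.008611 = 124.2419444
  E → positive
Point 3:
  Lat: 57′ + 21.1″ = 57.35167′; 0 + 57.35167/60 = 0.9558611
  S ⇒ negate
  Lon: 40 + 59/60 + 25.6/3600 = 40.9904444
  E ⇒ keep positive
Point 4:
  Latitude: 12.63′ = 0.210500°; total 84.2105000
  N → positive
  Longitude: 59.562′ = 0.992700°; total 51.9927000
  W ⇒ negate
Point 5:
  φ: split at 2 digits → 67° and 5.21′; 67 + 5.21/60 = 67.0868333
  N ⇒ keep positive
  Lon: degrees = first 3 digits = 179, minutes = 25.8767; 179 + 25.8767/60 = 179.4312783
  hemisphere W, so the sign is −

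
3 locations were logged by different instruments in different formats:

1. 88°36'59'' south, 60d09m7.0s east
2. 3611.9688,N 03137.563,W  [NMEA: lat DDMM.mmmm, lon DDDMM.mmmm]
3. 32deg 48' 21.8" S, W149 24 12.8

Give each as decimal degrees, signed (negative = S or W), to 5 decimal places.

1. -88.61639, 60.15194
2. 36.19948, -31.62605
3. -32.80606, -149.40356

Point 1:
  φ: 88° + 36/60 + 59/3600 = 88 + 0.600000 + 0.016389 = 88.616389
  S → negative
  Longitude: 9′ + 7″ = 9.11667′; 60 + 9.11667/60 = 60.151944
  E → positive
Point 2:
  Lat: degrees = first 2 digits = 36, minutes = 11.9688; 36 + 11.9688/60 = 36.199480
  N ⇒ keep positive
  Lon: degrees = first 3 digits = 31, minutes = 37.563; 31 + 37.563/60 = 31.626050
  W → negative
Point 3:
  Lat: 48′ + 21.8″ = 48.36333′; 32 + 48.36333/60 = 32.806056
  S ⇒ negate
  Longitude: 24′ + 12.8″ = 24.21333′; 149 + 24.21333/60 = 149.403556
  W ⇒ negate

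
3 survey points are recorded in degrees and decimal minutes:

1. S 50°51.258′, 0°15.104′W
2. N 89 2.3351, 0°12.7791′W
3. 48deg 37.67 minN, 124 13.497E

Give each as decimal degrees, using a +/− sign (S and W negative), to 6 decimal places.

1. -50.854300, -0.251733
2. 89.038918, -0.212985
3. 48.627833, 124.224950

Point 1:
  φ: 50 + 51.258/60 = 50.8543000
  S ⇒ negate
  Lon: 15.104′ = 0.251733°; total 0.2517333
  hemisphere W, so the sign is −
Point 2:
  Lat: 89 + 2.3351/60 = 89.0389183
  N ⇒ keep positive
  λ: 0 + 12.7791/60 = 0.2129850
  W ⇒ negate
Point 3:
  Lat: 48 + 37.67/60 = 48.6278333
  N → positive
  Lon: 124 + 13.497/60 = 124.2249500
  E ⇒ keep positive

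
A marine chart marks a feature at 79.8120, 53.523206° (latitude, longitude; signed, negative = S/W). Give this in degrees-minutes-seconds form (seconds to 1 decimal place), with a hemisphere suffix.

φ: 0.812000° → 48.72000′; 0.72000 × 60 = 43.200″
λ: 0.523206° → 31.39236′; 0.39236 × 60 = 23.542″

79°48′43.2″ N, 53°31′23.5″ E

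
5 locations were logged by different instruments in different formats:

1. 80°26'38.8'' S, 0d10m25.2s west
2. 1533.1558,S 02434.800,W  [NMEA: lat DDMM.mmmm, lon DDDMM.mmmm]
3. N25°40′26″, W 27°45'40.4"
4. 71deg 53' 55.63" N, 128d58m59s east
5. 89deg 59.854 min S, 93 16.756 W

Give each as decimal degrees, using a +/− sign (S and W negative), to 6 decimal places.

Point 1:
  φ: 80 + 26/60 + 38.8/3600 = 80.4441111
  hemisphere S, so the sign is −
  Lon: 10′ + 25.2″ = 10.42000′; 0 + 10.42000/60 = 0.1736667
  W ⇒ negate
Point 2:
  Lat: split at 2 digits → 15° and 33.1558′; 15 + 33.1558/60 = 15.5525967
  hemisphere S, so the sign is −
  λ: degrees = first 3 digits = 24, minutes = 34.8; 24 + 34.8/60 = 24.5800000
  W ⇒ negate
Point 3:
  Lat: 40′ + 26″ = 40.43333′; 25 + 40.43333/60 = 25.6738889
  N → positive
  λ: 27° + 45/60 + 40.4/3600 = 27 + 0.750000 + 0.011222 = 27.7612222
  W ⇒ negate
Point 4:
  Latitude: 53′ + 55.63″ = 53.92717′; 71 + 53.92717/60 = 71.8987861
  N → positive
  Lon: 128° + 58/60 + 59/3600 = 128 + 0.966667 + 0.016389 = 128.9830556
  E ⇒ keep positive
Point 5:
  φ: 89 + 59.854/60 = 89.9975667
  S ⇒ negate
  λ: 93 + 16.756/60 = 93.2792667
  W → negative

1. -80.444111, -0.173667
2. -15.552597, -24.580000
3. 25.673889, -27.761222
4. 71.898786, 128.983056
5. -89.997567, -93.279267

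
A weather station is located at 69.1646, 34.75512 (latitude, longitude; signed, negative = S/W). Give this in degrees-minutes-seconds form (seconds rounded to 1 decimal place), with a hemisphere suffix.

Latitude: 0.164600 × 60 = 9.87600′ → 9′, remainder × 60 = 52.560″
Longitude: 0.755120° → 45.30720′; 0.30720 × 60 = 18.432″

69°09′52.6″ N, 34°45′18.4″ E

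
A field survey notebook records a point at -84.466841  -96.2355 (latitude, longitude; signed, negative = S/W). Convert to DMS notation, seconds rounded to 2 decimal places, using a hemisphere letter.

Latitude is negative → S; |value| = 84.466841
Latitude: 0.466841 × 60 = 28.01046′ → 28′, remainder × 60 = 0.6276″
Longitude is negative → W; |value| = 96.235500
Longitude: 0.235500 × 60 = 14.13000′ → 14′, remainder × 60 = 7.8000″

84°28′0.63″ S, 96°14′7.80″ W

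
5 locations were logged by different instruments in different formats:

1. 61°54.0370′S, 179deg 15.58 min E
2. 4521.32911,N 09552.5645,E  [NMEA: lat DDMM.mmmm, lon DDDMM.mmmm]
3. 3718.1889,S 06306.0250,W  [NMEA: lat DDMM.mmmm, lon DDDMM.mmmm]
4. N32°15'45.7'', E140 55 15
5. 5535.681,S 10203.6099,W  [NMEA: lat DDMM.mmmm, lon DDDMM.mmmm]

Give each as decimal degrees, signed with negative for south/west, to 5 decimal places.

1. -61.90062, 179.25967
2. 45.35549, 95.87608
3. -37.30315, -63.10042
4. 32.26269, 140.92083
5. -55.59468, -102.06017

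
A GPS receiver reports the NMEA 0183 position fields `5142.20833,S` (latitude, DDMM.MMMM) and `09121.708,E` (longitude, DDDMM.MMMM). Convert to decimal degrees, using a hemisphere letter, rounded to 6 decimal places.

51.703472° S, 91.361800° E

Latitude: split at 2 digits → 51° and 42.20833′; 51 + 42.20833/60 = 51.7034722
Longitude: split at 3 digits → 091° and 21.708′; 91 + 21.708/60 = 91.3618000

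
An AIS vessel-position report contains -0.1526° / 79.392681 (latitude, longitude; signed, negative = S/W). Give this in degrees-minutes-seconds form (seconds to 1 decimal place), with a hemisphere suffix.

Latitude is negative → S; |value| = 0.152600
Lat: whole degrees 0; 9.15600′ → 9′ and 9.360″
Lon: whole degrees 79; 23.56086′ → 23′ and 33.652″

0°09′9.4″ S, 79°23′33.7″ E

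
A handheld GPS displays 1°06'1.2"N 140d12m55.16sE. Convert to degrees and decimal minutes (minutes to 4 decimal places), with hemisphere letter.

φ: seconds/60 = 0.02000; minutes = 6 + 0.02000 = 6.020000
Lon: 12 + 55.16/60 = 12.919333′

1° 6.0200′ N, 140° 12.9193′ E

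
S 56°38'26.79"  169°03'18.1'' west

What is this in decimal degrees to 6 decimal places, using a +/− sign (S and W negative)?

-56.640775, -169.055028

φ: 56 + 38/60 + 26.79/3600 = 56.6407750
hemisphere S, so the sign is −
Lon: 169° + 3/60 + 18.1/3600 = 169 + 0.050000 + 0.005028 = 169.0550278
hemisphere W, so the sign is −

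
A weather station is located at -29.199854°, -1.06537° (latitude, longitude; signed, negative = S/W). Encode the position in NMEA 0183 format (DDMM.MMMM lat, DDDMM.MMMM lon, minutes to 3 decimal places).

Latitude is negative → S; |value| = 29.199854
Lat: fractional part 0.199854 → 11.99124 minutes
Longitude is negative → W; |value| = 1.065370
Lon: 1° + 0.065370 × 60 = 1° 3.92220′

2911.991,S / 00103.922,W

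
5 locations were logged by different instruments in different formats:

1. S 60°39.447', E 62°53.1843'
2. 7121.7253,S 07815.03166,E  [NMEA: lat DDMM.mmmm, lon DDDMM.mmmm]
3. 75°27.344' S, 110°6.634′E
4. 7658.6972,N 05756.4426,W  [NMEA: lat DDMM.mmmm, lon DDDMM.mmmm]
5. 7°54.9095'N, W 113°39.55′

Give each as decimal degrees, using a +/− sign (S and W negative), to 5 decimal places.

1. -60.65745, 62.88641
2. -71.36209, 78.25053
3. -75.45573, 110.11057
4. 76.97829, -57.94071
5. 7.91516, -113.65917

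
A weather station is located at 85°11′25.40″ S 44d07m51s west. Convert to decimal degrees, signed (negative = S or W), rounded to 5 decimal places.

Lat: 11′ + 25.4″ = 11.42333′; 85 + 11.42333/60 = 85.190389
hemisphere S, so the sign is −
Lon: 44 + 7/60 + 51/3600 = 44.130833
W → negative

-85.19039, -44.13083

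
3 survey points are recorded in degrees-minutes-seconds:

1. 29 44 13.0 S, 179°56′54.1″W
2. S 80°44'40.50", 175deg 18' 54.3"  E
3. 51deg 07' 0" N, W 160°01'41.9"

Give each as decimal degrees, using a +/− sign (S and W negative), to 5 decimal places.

Point 1:
  Latitude: 29° + 44/60 + 13/3600 = 29 + 0.733333 + 0.003611 = 29.736944
  S → negative
  Lon: 179 + 56/60 + 54.1/3600 = 179.948361
  W → negative
Point 2:
  Latitude: 44′ + 40.5″ = 44.67500′; 80 + 44.67500/60 = 80.744583
  hemisphere S, so the sign is −
  Longitude: 175 + 18/60 + 54.3/3600 = 175.315083
  E ⇒ keep positive
Point 3:
  Latitude: 7′ + 0″ = 7.00000′; 51 + 7.00000/60 = 51.116667
  N ⇒ keep positive
  λ: 1′ + 41.9″ = 1.69833′; 160 + 1.69833/60 = 160.028306
  W → negative

1. -29.73694, -179.94836
2. -80.74458, 175.31508
3. 51.11667, -160.02831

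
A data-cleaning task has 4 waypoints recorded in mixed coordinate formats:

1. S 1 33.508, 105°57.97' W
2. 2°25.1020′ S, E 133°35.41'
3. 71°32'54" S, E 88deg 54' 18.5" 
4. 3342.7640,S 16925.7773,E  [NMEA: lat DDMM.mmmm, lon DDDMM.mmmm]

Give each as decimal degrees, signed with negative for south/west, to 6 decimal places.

1. -1.558467, -105.966167
2. -2.418367, 133.590167
3. -71.548333, 88.905139
4. -33.712733, 169.429622

Point 1:
  φ: 33.508′ = 0.558467°; total 1.5584667
  hemisphere S, so the sign is −
  Longitude: 105 + 57.97/60 = 105.9661667
  W → negative
Point 2:
  φ: 25.102′ = 0.418367°; total 2.4183667
  S → negative
  λ: 35.41′ = 0.590167°; total 133.5901667
  E → positive
Point 3:
  Latitude: 71 + 32/60 + 54/3600 = 71.5483333
  hemisphere S, so the sign is −
  λ: 88 + 54/60 + 18.5/3600 = 88.9051389
  E → positive
Point 4:
  Latitude: degrees = first 2 digits = 33, minutes = 42.764; 33 + 42.764/60 = 33.7127333
  S ⇒ negate
  λ: split at 3 digits → 169° and 25.7773′; 169 + 25.7773/60 = 169.4296217
  E ⇒ keep positive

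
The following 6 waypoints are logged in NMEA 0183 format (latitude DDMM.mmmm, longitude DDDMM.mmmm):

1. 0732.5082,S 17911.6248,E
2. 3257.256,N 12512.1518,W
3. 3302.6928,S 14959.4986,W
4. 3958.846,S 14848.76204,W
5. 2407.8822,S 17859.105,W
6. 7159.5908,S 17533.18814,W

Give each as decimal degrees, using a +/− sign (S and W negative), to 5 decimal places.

1. -7.54180, 179.19375
2. 32.95427, -125.20253
3. -33.04488, -149.99164
4. -39.98077, -148.81270
5. -24.13137, -178.98508
6. -71.99318, -175.55314

Point 1:
  Lat: split at 2 digits → 07° and 32.5082′; 7 + 32.5082/60 = 7.541803
  S ⇒ negate
  Lon: split at 3 digits → 179° and 11.6248′; 179 + 11.6248/60 = 179.193747
  E ⇒ keep positive
Point 2:
  φ: split at 2 digits → 32° and 57.256′; 32 + 57.256/60 = 32.954267
  N → positive
  Lon: degrees = first 3 digits = 125, minutes = 12.1518; 125 + 12.1518/60 = 125.202530
  hemisphere W, so the sign is −
Point 3:
  φ: split at 2 digits → 33° and 2.6928′; 33 + 2.6928/60 = 33.044880
  S → negative
  Lon: split at 3 digits → 149° and 59.4986′; 149 + 59.4986/60 = 149.991643
  hemisphere W, so the sign is −
Point 4:
  Lat: degrees = first 2 digits = 39, minutes = 58.846; 39 + 58.846/60 = 39.980767
  S → negative
  λ: split at 3 digits → 148° and 48.76204′; 148 + 48.76204/60 = 148.812701
  W → negative
Point 5:
  φ: degrees = first 2 digits = 24, minutes = 7.8822; 24 + 7.8822/60 = 24.131370
  S → negative
  λ: split at 3 digits → 178° and 59.105′; 178 + 59.105/60 = 178.985083
  hemisphere W, so the sign is −
Point 6:
  Lat: split at 2 digits → 71° and 59.5908′; 71 + 59.5908/60 = 71.993180
  hemisphere S, so the sign is −
  Longitude: split at 3 digits → 175° and 33.18814′; 175 + 33.18814/60 = 175.553136
  W → negative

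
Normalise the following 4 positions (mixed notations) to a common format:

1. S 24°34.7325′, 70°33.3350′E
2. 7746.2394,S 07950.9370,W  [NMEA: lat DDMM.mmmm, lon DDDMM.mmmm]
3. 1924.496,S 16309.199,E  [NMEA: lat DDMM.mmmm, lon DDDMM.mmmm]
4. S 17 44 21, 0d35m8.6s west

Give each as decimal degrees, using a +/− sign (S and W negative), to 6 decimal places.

Point 1:
  φ: 24 + 34.7325/60 = 24.5788750
  hemisphere S, so the sign is −
  λ: 33.335′ = 0.555583°; total 70.5555833
  E → positive
Point 2:
  Lat: degrees = first 2 digits = 77, minutes = 46.2394; 77 + 46.2394/60 = 77.7706567
  S ⇒ negate
  λ: degrees = first 3 digits = 79, minutes = 50.937; 79 + 50.937/60 = 79.8489500
  hemisphere W, so the sign is −
Point 3:
  φ: degrees = first 2 digits = 19, minutes = 24.496; 19 + 24.496/60 = 19.4082667
  S → negative
  λ: degrees = first 3 digits = 163, minutes = 9.199; 163 + 9.199/60 = 163.1533167
  E → positive
Point 4:
  Latitude: 17° + 44/60 + 21/3600 = 17 + 0.733333 + 0.005833 = 17.7391667
  hemisphere S, so the sign is −
  Longitude: 0 + 35/60 + 8.6/3600 = 0.5857222
  W ⇒ negate

1. -24.578875, 70.555583
2. -77.770657, -79.848950
3. -19.408267, 163.153317
4. -17.739167, -0.585722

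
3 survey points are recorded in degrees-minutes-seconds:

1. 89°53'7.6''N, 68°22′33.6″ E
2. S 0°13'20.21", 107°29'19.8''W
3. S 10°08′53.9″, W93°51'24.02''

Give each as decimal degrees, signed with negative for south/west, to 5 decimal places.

1. 89.88544, 68.37600
2. -0.22228, -107.48883
3. -10.14831, -93.85667

Point 1:
  φ: 89° + 53/60 + 7.6/3600 = 89 + 0.883333 + 0.002111 = 89.885444
  N → positive
  Lon: 22′ + 33.6″ = 22.56000′; 68 + 22.56000/60 = 68.376000
  E ⇒ keep positive
Point 2:
  Lat: 13′ + 20.21″ = 13.33683′; 0 + 13.33683/60 = 0.222281
  S ⇒ negate
  Longitude: 107° + 29/60 + 19.8/3600 = 107 + 0.483333 + 0.005500 = 107.488833
  W → negative
Point 3:
  Lat: 8′ + 53.9″ = 8.89833′; 10 + 8.89833/60 = 10.148306
  hemisphere S, so the sign is −
  Longitude: 93° + 51/60 + 24.02/3600 = 93 + 0.850000 + 0.006672 = 93.856672
  W ⇒ negate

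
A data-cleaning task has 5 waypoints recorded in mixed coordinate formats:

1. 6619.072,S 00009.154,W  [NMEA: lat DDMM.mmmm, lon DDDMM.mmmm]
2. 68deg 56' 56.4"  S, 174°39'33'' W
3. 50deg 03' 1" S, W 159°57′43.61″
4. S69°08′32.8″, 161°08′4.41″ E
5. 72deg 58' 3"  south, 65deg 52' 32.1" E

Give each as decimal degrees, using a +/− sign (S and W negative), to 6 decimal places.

1. -66.317867, -0.152567
2. -68.949000, -174.659167
3. -50.050278, -159.962114
4. -69.142444, 161.134558
5. -72.967500, 65.875583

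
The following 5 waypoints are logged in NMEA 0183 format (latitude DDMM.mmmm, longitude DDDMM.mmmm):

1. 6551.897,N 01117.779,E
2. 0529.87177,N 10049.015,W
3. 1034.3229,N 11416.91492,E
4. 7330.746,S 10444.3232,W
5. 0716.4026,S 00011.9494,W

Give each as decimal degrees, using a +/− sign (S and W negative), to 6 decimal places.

1. 65.864950, 11.296317
2. 5.497863, -100.816917
3. 10.572048, 114.281915
4. -73.512433, -104.738720
5. -7.273377, -0.199157

Point 1:
  φ: split at 2 digits → 65° and 51.897′; 65 + 51.897/60 = 65.8649500
  N → positive
  Lon: degrees = first 3 digits = 11, minutes = 17.779; 11 + 17.779/60 = 11.2963167
  E → positive
Point 2:
  φ: degrees = first 2 digits = 5, minutes = 29.87177; 5 + 29.87177/60 = 5.4978628
  N → positive
  λ: degrees = first 3 digits = 100, minutes = 49.015; 100 + 49.015/60 = 100.8169167
  W ⇒ negate
Point 3:
  Lat: degrees = first 2 digits = 10, minutes = 34.3229; 10 + 34.3229/60 = 10.5720483
  N → positive
  Lon: degrees = first 3 digits = 114, minutes = 16.91492; 114 + 16.91492/60 = 114.2819153
  E → positive
Point 4:
  φ: degrees = first 2 digits = 73, minutes = 30.746; 73 + 30.746/60 = 73.5124333
  S → negative
  λ: split at 3 digits → 104° and 44.3232′; 104 + 44.3232/60 = 104.7387200
  hemisphere W, so the sign is −
Point 5:
  Latitude: degrees = first 2 digits = 7, minutes = 16.4026; 7 + 16.4026/60 = 7.2733767
  hemisphere S, so the sign is −
  Longitude: split at 3 digits → 000° and 11.9494′; 0 + 11.9494/60 = 0.1991567
  W → negative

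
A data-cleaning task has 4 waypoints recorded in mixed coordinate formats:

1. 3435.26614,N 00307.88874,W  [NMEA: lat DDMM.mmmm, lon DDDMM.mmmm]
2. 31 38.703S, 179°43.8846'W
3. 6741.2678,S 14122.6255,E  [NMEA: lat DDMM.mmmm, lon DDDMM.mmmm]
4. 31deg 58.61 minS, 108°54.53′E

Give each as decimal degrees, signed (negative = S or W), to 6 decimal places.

Point 1:
  φ: split at 2 digits → 34° and 35.26614′; 34 + 35.26614/60 = 34.5877690
  N → positive
  Lon: split at 3 digits → 003° and 7.88874′; 3 + 7.88874/60 = 3.1314790
  W → negative
Point 2:
  φ: 31 + 38.703/60 = 31.6450500
  S → negative
  Lon: 179 + 43.8846/60 = 179.7314100
  W ⇒ negate
Point 3:
  Latitude: split at 2 digits → 67° and 41.2678′; 67 + 41.2678/60 = 67.6877967
  hemisphere S, so the sign is −
  λ: degrees = first 3 digits = 141, minutes = 22.6255; 141 + 22.6255/60 = 141.3770917
  E → positive
Point 4:
  Latitude: 31 + 58.61/60 = 31.9768333
  S ⇒ negate
  Longitude: 54.53′ = 0.908833°; total 108.9088333
  E → positive

1. 34.587769, -3.131479
2. -31.645050, -179.731410
3. -67.687797, 141.377092
4. -31.976833, 108.908833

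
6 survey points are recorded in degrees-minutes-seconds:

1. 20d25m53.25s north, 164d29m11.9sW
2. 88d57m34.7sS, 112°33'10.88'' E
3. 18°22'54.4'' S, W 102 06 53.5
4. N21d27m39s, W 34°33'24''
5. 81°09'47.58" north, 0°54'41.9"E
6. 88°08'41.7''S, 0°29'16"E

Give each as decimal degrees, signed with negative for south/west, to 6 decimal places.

1. 20.431458, -164.486639
2. -88.959639, 112.553022
3. -18.381778, -102.114861
4. 21.460833, -34.556667
5. 81.163217, 0.911639
6. -88.144917, 0.487778

Point 1:
  Latitude: 20° + 25/60 + 53.25/3600 = 20 + 0.416667 + 0.014792 = 20.4314583
  N → positive
  Longitude: 164 + 29/60 + 11.9/3600 = 164.4866389
  hemisphere W, so the sign is −
Point 2:
  Latitude: 88° + 57/60 + 34.7/3600 = 88 + 0.950000 + 0.009639 = 88.9596389
  S ⇒ negate
  λ: 112 + 33/60 + 10.88/3600 = 112.5530222
  E → positive
Point 3:
  Latitude: 18 + 22/60 + 54.4/3600 = 18.3817778
  hemisphere S, so the sign is −
  Longitude: 6′ + 53.5″ = 6.89167′; 102 + 6.89167/60 = 102.1148611
  hemisphere W, so the sign is −
Point 4:
  Latitude: 21 + 27/60 + 39/3600 = 21.4608333
  N → positive
  Lon: 33′ + 24″ = 33.40000′; 34 + 33.40000/60 = 34.5566667
  W ⇒ negate
Point 5:
  φ: 81° + 9/60 + 47.58/3600 = 81 + 0.150000 + 0.013217 = 81.1632167
  N → positive
  Lon: 54′ + 41.9″ = 54.69833′; 0 + 54.69833/60 = 0.9116389
  E → positive
Point 6:
  φ: 8′ + 41.7″ = 8.69500′; 88 + 8.69500/60 = 88.1449167
  S ⇒ negate
  λ: 0° + 29/60 + 16/3600 = 0 + 0.483333 + 0.004444 = 0.4877778
  E → positive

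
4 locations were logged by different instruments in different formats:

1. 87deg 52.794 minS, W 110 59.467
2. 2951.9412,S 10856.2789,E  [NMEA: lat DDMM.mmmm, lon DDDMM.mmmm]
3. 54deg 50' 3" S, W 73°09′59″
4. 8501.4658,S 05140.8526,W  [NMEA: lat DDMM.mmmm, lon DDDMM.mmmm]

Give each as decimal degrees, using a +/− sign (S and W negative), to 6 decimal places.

1. -87.879900, -110.991117
2. -29.865687, 108.937982
3. -54.834167, -73.166389
4. -85.024430, -51.680877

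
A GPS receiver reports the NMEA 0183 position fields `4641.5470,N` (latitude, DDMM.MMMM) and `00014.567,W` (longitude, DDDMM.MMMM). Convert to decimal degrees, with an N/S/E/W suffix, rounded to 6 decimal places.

46.692450° N, 0.242783° W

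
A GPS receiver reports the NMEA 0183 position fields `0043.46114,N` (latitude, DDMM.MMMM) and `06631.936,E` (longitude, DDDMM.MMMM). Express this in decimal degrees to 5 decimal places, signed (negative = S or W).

Latitude: split at 2 digits → 00° and 43.46114′; 0 + 43.46114/60 = 0.724352
N ⇒ keep positive
Lon: split at 3 digits → 066° and 31.936′; 66 + 31.936/60 = 66.532267
E ⇒ keep positive

0.72435, 66.53227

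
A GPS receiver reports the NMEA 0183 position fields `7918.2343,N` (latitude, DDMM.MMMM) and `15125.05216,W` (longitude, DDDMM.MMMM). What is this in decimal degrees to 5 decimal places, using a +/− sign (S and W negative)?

Lat: split at 2 digits → 79° and 18.2343′; 79 + 18.2343/60 = 79.303905
N → positive
Lon: degrees = first 3 digits = 151, minutes = 25.05216; 151 + 25.05216/60 = 151.417536
W ⇒ negate

79.30391, -151.41754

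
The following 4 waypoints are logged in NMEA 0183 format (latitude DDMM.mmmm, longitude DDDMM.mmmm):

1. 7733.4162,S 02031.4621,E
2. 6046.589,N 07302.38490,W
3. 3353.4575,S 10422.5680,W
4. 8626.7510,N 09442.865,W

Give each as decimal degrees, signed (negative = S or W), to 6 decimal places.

1. -77.556937, 20.524368
2. 60.776483, -73.039748
3. -33.890958, -104.376133
4. 86.445850, -94.714417

Point 1:
  φ: split at 2 digits → 77° and 33.4162′; 77 + 33.4162/60 = 77.5569367
  hemisphere S, so the sign is −
  λ: degrees = first 3 digits = 20, minutes = 31.4621; 20 + 31.4621/60 = 20.5243683
  E → positive
Point 2:
  φ: split at 2 digits → 60° and 46.589′; 60 + 46.589/60 = 60.7764833
  N → positive
  λ: degrees = first 3 digits = 73, minutes = 2.3849; 73 + 2.3849/60 = 73.0397483
  W ⇒ negate
Point 3:
  Lat: degrees = first 2 digits = 33, minutes = 53.4575; 33 + 53.4575/60 = 33.8909583
  S → negative
  λ: split at 3 digits → 104° and 22.568′; 104 + 22.568/60 = 104.3761333
  W ⇒ negate
Point 4:
  Lat: split at 2 digits → 86° and 26.751′; 86 + 26.751/60 = 86.4458500
  N ⇒ keep positive
  Lon: split at 3 digits → 094° and 42.865′; 94 + 42.865/60 = 94.7144167
  W ⇒ negate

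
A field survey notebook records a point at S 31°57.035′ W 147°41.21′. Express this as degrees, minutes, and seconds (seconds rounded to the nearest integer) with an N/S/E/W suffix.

31°57′2″ S, 147°41′13″ W

Lat: fractional minutes 0.03500 × 60 = 2.10″
λ: fractional minutes 0.21000 × 60 = 12.60″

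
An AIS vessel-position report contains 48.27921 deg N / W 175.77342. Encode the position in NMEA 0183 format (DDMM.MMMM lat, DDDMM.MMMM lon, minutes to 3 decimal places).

Latitude: 48° + 0.279210 × 60 = 48° 16.75260′
λ: 175° + 0.773420 × 60 = 175° 46.40520′

4816.753,N / 17546.405,W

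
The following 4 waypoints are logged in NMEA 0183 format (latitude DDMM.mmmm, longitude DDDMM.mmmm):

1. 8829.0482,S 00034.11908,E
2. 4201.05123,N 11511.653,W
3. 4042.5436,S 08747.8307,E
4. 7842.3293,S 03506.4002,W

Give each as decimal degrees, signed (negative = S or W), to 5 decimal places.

Point 1:
  φ: split at 2 digits → 88° and 29.0482′; 88 + 29.0482/60 = 88.484137
  S ⇒ negate
  λ: split at 3 digits → 000° and 34.11908′; 0 + 34.11908/60 = 0.568651
  E ⇒ keep positive
Point 2:
  Latitude: split at 2 digits → 42° and 1.05123′; 42 + 1.05123/60 = 42.017521
  N → positive
  Longitude: split at 3 digits → 115° and 11.653′; 115 + 11.653/60 = 115.194217
  W ⇒ negate
Point 3:
  Lat: split at 2 digits → 40° and 42.5436′; 40 + 42.5436/60 = 40.709060
  S → negative
  Longitude: degrees = first 3 digits = 87, minutes = 47.8307; 87 + 47.8307/60 = 87.797178
  E ⇒ keep positive
Point 4:
  φ: degrees = first 2 digits = 78, minutes = 42.3293; 78 + 42.3293/60 = 78.705488
  S ⇒ negate
  Lon: split at 3 digits → 035° and 6.4002′; 35 + 6.4002/60 = 35.106670
  hemisphere W, so the sign is −

1. -88.48414, 0.56865
2. 42.01752, -115.19422
3. -40.70906, 87.79718
4. -78.70549, -35.10667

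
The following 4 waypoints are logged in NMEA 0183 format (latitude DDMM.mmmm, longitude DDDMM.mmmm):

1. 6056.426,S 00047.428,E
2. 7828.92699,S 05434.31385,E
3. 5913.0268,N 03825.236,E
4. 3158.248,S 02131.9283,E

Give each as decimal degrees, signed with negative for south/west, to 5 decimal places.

Point 1:
  Lat: split at 2 digits → 60° and 56.426′; 60 + 56.426/60 = 60.940433
  S → negative
  Longitude: degrees = first 3 digits = 0, minutes = 47.428; 0 + 47.428/60 = 0.790467
  E ⇒ keep positive
Point 2:
  Lat: split at 2 digits → 78° and 28.92699′; 78 + 28.92699/60 = 78.482117
  S → negative
  Longitude: degrees = first 3 digits = 54, minutes = 34.31385; 54 + 34.31385/60 = 54.571898
  E → positive
Point 3:
  φ: split at 2 digits → 59° and 13.0268′; 59 + 13.0268/60 = 59.217113
  N → positive
  Longitude: degrees = first 3 digits = 38, minutes = 25.236; 38 + 25.236/60 = 38.420600
  E → positive
Point 4:
  Lat: split at 2 digits → 31° and 58.248′; 31 + 58.248/60 = 31.970800
  hemisphere S, so the sign is −
  λ: degrees = first 3 digits = 21, minutes = 31.9283; 21 + 31.9283/60 = 21.532138
  E ⇒ keep positive

1. -60.94043, 0.79047
2. -78.48212, 54.57190
3. 59.21711, 38.42060
4. -31.97080, 21.53214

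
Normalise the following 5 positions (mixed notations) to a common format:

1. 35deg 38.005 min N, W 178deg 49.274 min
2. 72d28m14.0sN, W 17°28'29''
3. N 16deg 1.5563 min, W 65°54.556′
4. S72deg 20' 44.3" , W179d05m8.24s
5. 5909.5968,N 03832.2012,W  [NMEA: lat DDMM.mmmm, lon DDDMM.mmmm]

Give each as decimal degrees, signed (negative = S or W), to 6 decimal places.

Point 1:
  Latitude: 35 + 38.005/60 = 35.6334167
  N ⇒ keep positive
  λ: 49.274′ = 0.821233°; total 178.8212333
  hemisphere W, so the sign is −
Point 2:
  Lat: 72° + 28/60 + 14/3600 = 72 + 0.466667 + 0.003889 = 72.4705556
  N → positive
  Longitude: 17 + 28/60 + 29/3600 = 17.4747222
  W ⇒ negate
Point 3:
  Lat: 16 + 1.5563/60 = 16.0259383
  N → positive
  λ: 54.556′ = 0.909267°; total 65.9092667
  hemisphere W, so the sign is −
Point 4:
  φ: 72 + 20/60 + 44.3/3600 = 72.3456389
  S ⇒ negate
  λ: 179° + 5/60 + 8.24/3600 = 179 + 0.083333 + 0.002289 = 179.0856222
  W ⇒ negate
Point 5:
  Lat: degrees = first 2 digits = 59, minutes = 9.5968; 59 + 9.5968/60 = 59.1599467
  N → positive
  Lon: degrees = first 3 digits = 38, minutes = 32.2012; 38 + 32.2012/60 = 38.5366867
  hemisphere W, so the sign is −

1. 35.633417, -178.821233
2. 72.470556, -17.474722
3. 16.025938, -65.909267
4. -72.345639, -179.085622
5. 59.159947, -38.536687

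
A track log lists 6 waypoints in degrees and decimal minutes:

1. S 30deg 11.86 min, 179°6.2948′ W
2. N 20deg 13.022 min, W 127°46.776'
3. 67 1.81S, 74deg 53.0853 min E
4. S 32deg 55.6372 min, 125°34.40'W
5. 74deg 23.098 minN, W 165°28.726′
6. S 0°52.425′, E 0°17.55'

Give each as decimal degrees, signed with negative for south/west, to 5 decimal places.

Point 1:
  Lat: 30 + 11.86/60 = 30.197667
  S → negative
  Lon: 6.2948′ = 0.104913°; total 179.104913
  hemisphere W, so the sign is −
Point 2:
  φ: 13.022′ = 0.217033°; total 20.217033
  N → positive
  Longitude: 127 + 46.776/60 = 127.779600
  W ⇒ negate
Point 3:
  φ: 67 + 1.81/60 = 67.030167
  hemisphere S, so the sign is −
  λ: 53.0853′ = 0.884755°; total 74.884755
  E → positive
Point 4:
  Latitude: 55.6372′ = 0.927287°; total 32.927287
  S ⇒ negate
  Longitude: 125 + 34.4/60 = 125.573333
  hemisphere W, so the sign is −
Point 5:
  Lat: 74 + 23.098/60 = 74.384967
  N → positive
  Lon: 165 + 28.726/60 = 165.478767
  W ⇒ negate
Point 6:
  Lat: 0 + 52.425/60 = 0.873750
  hemisphere S, so the sign is −
  Longitude: 0 + 17.55/60 = 0.292500
  E → positive

1. -30.19767, -179.10491
2. 20.21703, -127.77960
3. -67.03017, 74.88476
4. -32.92729, -125.57333
5. 74.38497, -165.47877
6. -0.87375, 0.29250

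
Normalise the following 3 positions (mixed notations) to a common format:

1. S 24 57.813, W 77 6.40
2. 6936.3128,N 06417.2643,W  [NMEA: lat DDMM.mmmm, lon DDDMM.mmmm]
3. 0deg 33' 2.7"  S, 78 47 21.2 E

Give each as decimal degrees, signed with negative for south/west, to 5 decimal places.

Point 1:
  Lat: 24 + 57.813/60 = 24.963550
  S ⇒ negate
  Lon: 6.4′ = 0.106667°; total 77.106667
  W → negative
Point 2:
  Latitude: degrees = first 2 digits = 69, minutes = 36.3128; 69 + 36.3128/60 = 69.605213
  N → positive
  Longitude: degrees = first 3 digits = 64, minutes = 17.2643; 64 + 17.2643/60 = 64.287738
  W ⇒ negate
Point 3:
  φ: 0° + 33/60 + 2.7/3600 = 0 + 0.550000 + 0.000750 = 0.550750
  S ⇒ negate
  λ: 47′ + 21.2″ = 47.35333′; 78 + 47.35333/60 = 78.789222
  E ⇒ keep positive

1. -24.96355, -77.10667
2. 69.60521, -64.28774
3. -0.55075, 78.78922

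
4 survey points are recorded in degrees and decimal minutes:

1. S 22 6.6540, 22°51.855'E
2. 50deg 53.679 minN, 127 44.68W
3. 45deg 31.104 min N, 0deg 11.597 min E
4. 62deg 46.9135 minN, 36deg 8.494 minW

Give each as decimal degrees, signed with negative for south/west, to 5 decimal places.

Point 1:
  Lat: 22 + 6.654/60 = 22.110900
  S ⇒ negate
  Longitude: 51.855′ = 0.864250°; total 22.864250
  E → positive
Point 2:
  Latitude: 50 + 53.679/60 = 50.894650
  N ⇒ keep positive
  Lon: 44.68′ = 0.744667°; total 127.744667
  hemisphere W, so the sign is −
Point 3:
  Lat: 45 + 31.104/60 = 45.518400
  N ⇒ keep positive
  Longitude: 11.597′ = 0.193283°; total 0.193283
  E → positive
Point 4:
  Lat: 62 + 46.9135/60 = 62.781892
  N ⇒ keep positive
  Longitude: 36 + 8.494/60 = 36.141567
  hemisphere W, so the sign is −

1. -22.11090, 22.86425
2. 50.89465, -127.74467
3. 45.51840, 0.19328
4. 62.78189, -36.14157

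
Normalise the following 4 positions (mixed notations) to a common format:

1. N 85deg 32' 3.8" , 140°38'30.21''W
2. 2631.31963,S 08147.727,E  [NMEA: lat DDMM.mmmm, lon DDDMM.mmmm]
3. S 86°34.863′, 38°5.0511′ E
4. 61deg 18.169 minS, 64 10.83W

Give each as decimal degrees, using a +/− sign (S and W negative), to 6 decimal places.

Point 1:
  Latitude: 85° + 32/60 + 3.8/3600 = 85 + 0.533333 + 0.001056 = 85.5343889
  N ⇒ keep positive
  Longitude: 140° + 38/60 + 30.21/3600 = 140 + 0.633333 + 0.008392 = 140.6417250
  W ⇒ negate
Point 2:
  Latitude: split at 2 digits → 26° and 31.31963′; 26 + 31.31963/60 = 26.5219938
  S ⇒ negate
  λ: degrees = first 3 digits = 81, minutes = 47.727; 81 + 47.727/60 = 81.7954500
  E → positive
Point 3:
  φ: 86 + 34.863/60 = 86.5810500
  S → negative
  Lon: 5.0511′ = 0.084185°; total 38.0841850
  E → positive
Point 4:
  Lat: 18.169′ = 0.302817°; total 61.3028167
  S ⇒ negate
  λ: 64 + 10.83/60 = 64.1805000
  W ⇒ negate

1. 85.534389, -140.641725
2. -26.521994, 81.795450
3. -86.581050, 38.084185
4. -61.302817, -64.180500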